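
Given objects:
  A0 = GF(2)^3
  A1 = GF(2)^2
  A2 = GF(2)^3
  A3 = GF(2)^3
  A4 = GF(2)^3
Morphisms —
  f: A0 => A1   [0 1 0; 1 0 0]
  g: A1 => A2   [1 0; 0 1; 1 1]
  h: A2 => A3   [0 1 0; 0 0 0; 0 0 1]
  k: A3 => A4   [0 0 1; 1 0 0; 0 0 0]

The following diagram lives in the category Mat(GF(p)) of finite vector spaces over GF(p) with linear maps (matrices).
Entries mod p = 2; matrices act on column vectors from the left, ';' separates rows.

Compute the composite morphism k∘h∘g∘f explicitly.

  e0=[1,0,0] f=>[0,1] g=>[0,1,1] h=>[1,0,1] k=>[1,1,0]
  e1=[0,1,0] f=>[1,0] g=>[1,0,1] h=>[0,0,1] k=>[1,0,0]
  e2=[0,0,1] f=>[0,0] g=>[0,0,0] h=>[0,0,0] k=>[0,0,0]
result: [1 1 0; 1 0 0; 0 0 0]

Answer: [1 1 0; 1 0 0; 0 0 0]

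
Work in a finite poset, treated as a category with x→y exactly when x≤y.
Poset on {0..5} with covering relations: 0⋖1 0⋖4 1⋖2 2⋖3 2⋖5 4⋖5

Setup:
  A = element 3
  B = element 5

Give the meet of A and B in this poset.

Common predecessors of 3,5: {0,1,2}
  0 ⊑ 2
  1 ⊑ 2
  2 ⊑ 2
glb = 2

Answer: A∧B = 2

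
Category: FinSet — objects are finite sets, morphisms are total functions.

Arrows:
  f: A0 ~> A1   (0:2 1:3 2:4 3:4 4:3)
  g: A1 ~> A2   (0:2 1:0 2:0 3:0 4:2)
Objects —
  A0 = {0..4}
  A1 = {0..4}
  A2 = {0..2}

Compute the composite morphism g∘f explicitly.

  0 f~>2 g~>0
  1 f~>3 g~>0
  2 f~>4 g~>2
  3 f~>4 g~>2
  4 f~>3 g~>0
⟦path⟧: (0:0 1:0 2:2 3:2 4:0)

Answer: (0:0 1:0 2:2 3:2 4:0)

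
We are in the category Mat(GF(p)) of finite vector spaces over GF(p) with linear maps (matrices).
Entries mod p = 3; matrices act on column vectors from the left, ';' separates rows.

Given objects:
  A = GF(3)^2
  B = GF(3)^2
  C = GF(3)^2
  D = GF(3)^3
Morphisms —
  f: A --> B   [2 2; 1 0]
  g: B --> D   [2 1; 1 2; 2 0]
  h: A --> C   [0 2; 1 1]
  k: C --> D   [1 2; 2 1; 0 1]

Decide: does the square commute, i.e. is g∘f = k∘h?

Answer: COMMUTES

Derivation:
Path 1 = f;g:
  e0=(1,0) f-->(2,1) g-->(2,1,1)
  e1=(0,1) f-->(2,0) g-->(1,2,1)
  composite₁ = [2 1; 1 2; 1 1]
Path 2 = h;k:
  e0=(1,0) h-->(0,1) k-->(2,1,1)
  e1=(0,1) h-->(2,1) k-->(1,2,1)
  composite₂ = [2 1; 1 2; 1 1]
Equal? same morphism ✓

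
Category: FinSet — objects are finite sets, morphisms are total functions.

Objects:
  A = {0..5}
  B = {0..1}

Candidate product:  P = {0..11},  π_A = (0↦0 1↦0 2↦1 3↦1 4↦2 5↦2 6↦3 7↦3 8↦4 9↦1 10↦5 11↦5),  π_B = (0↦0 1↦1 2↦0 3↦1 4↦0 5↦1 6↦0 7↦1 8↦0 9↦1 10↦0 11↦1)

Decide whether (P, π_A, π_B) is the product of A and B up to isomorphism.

|A|·|B| = 6·2 = 12;  |P| = 12
Check the pairing map k ↦ (π_A(k), π_B(k)):
  0 ↦ (0,0)
  1 ↦ (0,1)
  2 ↦ (1,0)
  3 ↦ (1,1)
  4 ↦ (2,0)
  5 ↦ (2,1)
  6 ↦ (3,0)
  7 ↦ (3,1)
  8 ↦ (4,0)
  9 ↦ (1,1)  ✗ repeats pair of k=3
  10 ↦ (5,0)
  11 ↦ (5,1)
distinct pairs in image: 11 / 12 needed
  → (1,1) hit at k=3 and k=9

Answer: NOT A VALID PRODUCT — duplicate pair at indices 3,9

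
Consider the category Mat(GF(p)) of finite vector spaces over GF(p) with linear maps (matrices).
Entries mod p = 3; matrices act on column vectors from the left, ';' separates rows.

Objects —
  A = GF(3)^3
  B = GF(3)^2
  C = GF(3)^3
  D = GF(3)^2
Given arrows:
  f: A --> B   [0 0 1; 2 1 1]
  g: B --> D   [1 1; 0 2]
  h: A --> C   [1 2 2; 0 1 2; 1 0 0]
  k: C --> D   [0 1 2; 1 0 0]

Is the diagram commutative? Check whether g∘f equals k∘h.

Along f;g (path 1):
  e0=[1,0,0] f-->[0,2] g-->[2,1]
  e1=[0,1,0] f-->[0,1] g-->[1,2]
  e2=[0,0,1] f-->[1,1] g-->[2,2]
  composite₁ = [2 1 2; 1 2 2]
Along h;k (path 2):
  e0=[1,0,0] h-->[1,0,1] k-->[2,1]
  e1=[0,1,0] h-->[2,1,0] k-->[1,2]
  e2=[0,0,1] h-->[2,2,0] k-->[2,2]
  composite₂ = [2 1 2; 1 2 2]
Equal? YES — commutes

Answer: COMMUTES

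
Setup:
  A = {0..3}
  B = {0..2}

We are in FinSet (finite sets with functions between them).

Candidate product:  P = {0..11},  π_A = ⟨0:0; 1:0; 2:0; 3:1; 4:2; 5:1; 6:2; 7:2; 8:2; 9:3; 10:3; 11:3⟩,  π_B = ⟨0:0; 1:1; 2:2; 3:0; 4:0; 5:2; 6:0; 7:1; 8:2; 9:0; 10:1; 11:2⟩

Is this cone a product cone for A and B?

|A|·|B| = 4·3 = 12;  |P| = 12
Check the pairing map k ↦ (π_A(k), π_B(k)):
  0 : (0,0)
  1 : (0,1)
  2 : (0,2)
  3 : (1,0)
  4 : (2,0)
  5 : (1,2)
  6 : (2,0)  ✗ repeats pair of k=4
  7 : (2,1)
  8 : (2,2)
  9 : (3,0)
  10 : (3,1)
  11 : (3,2)
distinct pairs in image: 11 / 12 needed
  → (2,0) hit at k=4 and k=6

Answer: NOT A VALID PRODUCT — duplicate pair at indices 6,4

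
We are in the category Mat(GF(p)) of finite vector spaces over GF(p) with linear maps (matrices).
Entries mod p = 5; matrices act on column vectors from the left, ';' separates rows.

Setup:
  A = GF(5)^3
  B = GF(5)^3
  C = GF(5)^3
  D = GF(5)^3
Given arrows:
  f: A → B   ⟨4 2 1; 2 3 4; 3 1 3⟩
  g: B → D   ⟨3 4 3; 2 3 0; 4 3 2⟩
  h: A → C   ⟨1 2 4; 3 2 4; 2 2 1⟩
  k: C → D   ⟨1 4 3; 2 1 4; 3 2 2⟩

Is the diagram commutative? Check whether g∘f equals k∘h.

1) trace f;g:
  e0=(1,0,0) f→(4,2,3) g→(4,4,3)
  e1=(0,1,0) f→(2,3,1) g→(1,3,4)
  e2=(0,0,1) f→(1,4,3) g→(3,4,2)
  composite₁ = ⟨4 1 3; 4 3 4; 3 4 2⟩
2) trace h;k:
  e0=(1,0,0) h→(1,3,2) k→(4,3,3)
  e1=(0,1,0) h→(2,2,2) k→(1,4,4)
  e2=(0,0,1) h→(4,4,1) k→(3,1,2)
  composite₂ = ⟨4 1 3; 3 4 1; 3 4 2⟩
Equal? differ; not commutative

Answer: DOES NOT COMMUTE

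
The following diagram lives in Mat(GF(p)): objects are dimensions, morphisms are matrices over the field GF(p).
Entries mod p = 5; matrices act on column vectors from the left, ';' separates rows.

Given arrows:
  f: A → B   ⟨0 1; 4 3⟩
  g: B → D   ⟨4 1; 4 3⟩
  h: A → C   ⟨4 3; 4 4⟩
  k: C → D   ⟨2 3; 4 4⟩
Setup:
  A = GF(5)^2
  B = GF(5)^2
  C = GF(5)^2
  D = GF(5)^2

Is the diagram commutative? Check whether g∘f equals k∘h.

1) trace f;g:
  e0=[1,0] f→[0,4] g→[4,2]
  e1=[0,1] f→[1,3] g→[2,3]
  composite₁ = ⟨4 2; 2 3⟩
2) trace h;k:
  e0=[1,0] h→[4,4] k→[0,2]
  e1=[0,1] h→[3,4] k→[3,3]
  composite₂ = ⟨0 3; 2 3⟩
Equal? NO — does not commute

Answer: DOES NOT COMMUTE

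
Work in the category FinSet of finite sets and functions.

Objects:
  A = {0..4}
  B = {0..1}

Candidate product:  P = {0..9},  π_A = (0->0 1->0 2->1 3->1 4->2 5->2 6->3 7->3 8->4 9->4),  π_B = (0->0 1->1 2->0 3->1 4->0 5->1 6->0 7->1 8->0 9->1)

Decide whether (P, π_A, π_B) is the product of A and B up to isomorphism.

|A|·|B| = 5·2 = 10;  |P| = 10
Check the pairing map k ↦ (π_A(k), π_B(k)):
  0 -> (0,0)
  1 -> (0,1)
  2 -> (1,0)
  3 -> (1,1)
  4 -> (2,0)
  5 -> (2,1)
  6 -> (3,0)
  7 -> (3,1)
  8 -> (4,0)
  9 -> (4,1)
distinct pairs in image: 10 / 10 needed
  → bijection onto A×B; projections well-typed.

Answer: VALID PRODUCT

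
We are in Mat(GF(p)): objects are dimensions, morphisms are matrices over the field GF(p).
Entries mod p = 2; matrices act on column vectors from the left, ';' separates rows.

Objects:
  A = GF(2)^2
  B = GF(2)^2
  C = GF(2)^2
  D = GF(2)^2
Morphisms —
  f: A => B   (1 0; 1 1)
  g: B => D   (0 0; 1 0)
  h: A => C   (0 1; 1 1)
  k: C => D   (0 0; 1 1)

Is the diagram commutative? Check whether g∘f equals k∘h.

Along f;g (path 1):
  e0=⟨1,0⟩ f=>⟨1,1⟩ g=>⟨0,1⟩
  e1=⟨0,1⟩ f=>⟨0,1⟩ g=>⟨0,0⟩
  result₁ = (0 0; 1 0)
Along h;k (path 2):
  e0=⟨1,0⟩ h=>⟨0,1⟩ k=>⟨0,1⟩
  e1=⟨0,1⟩ h=>⟨1,1⟩ k=>⟨0,0⟩
  result₂ = (0 0; 1 0)
Equal? YES — commutes

Answer: COMMUTES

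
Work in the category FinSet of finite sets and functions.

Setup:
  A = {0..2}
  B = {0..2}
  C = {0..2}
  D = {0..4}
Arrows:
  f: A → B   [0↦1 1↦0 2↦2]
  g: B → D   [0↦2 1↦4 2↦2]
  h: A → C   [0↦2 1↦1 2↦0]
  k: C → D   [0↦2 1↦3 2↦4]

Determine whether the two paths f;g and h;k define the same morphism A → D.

Path 1 = f;g:
  0 f→1 g→4
  1 f→0 g→2
  2 f→2 g→2
  ⟦path⟧₁ = [0↦4 1↦2 2↦2]
Path 2 = h;k:
  0 h→2 k→4
  1 h→1 k→3
  2 h→0 k→2
  ⟦path⟧₂ = [0↦4 1↦3 2↦2]
Equal? NO — does not commute

Answer: DOES NOT COMMUTE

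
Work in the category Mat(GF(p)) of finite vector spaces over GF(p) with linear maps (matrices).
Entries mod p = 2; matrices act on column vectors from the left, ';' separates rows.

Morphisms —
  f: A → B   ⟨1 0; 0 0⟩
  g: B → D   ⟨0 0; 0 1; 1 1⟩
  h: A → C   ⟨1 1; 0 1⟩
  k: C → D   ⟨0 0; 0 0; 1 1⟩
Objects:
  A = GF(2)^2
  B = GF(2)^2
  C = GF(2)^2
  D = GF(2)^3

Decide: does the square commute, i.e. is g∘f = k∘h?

Answer: COMMUTES

Trace:
Path 1 = f;g:
  e0=⟨1,0⟩ f→⟨1,0⟩ g→⟨0,0,1⟩
  e1=⟨0,1⟩ f→⟨0,0⟩ g→⟨0,0,0⟩
  composite₁ = ⟨0 0; 0 0; 1 0⟩
Path 2 = h;k:
  e0=⟨1,0⟩ h→⟨1,0⟩ k→⟨0,0,1⟩
  e1=⟨0,1⟩ h→⟨1,1⟩ k→⟨0,0,0⟩
  composite₂ = ⟨0 0; 0 0; 1 0⟩
Equal? same morphism ✓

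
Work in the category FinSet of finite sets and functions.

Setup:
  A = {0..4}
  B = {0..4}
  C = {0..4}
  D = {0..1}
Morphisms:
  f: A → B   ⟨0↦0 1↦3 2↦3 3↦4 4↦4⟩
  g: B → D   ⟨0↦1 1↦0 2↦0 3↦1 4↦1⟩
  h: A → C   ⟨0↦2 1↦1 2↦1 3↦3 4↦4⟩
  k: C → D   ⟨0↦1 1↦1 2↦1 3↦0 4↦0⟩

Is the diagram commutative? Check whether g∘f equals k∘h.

Answer: DOES NOT COMMUTE

Derivation:
1) trace f;g:
  0 f→0 g→1
  1 f→3 g→1
  2 f→3 g→1
  3 f→4 g→1
  4 f→4 g→1
  ⟦path⟧₁ = ⟨0↦1 1↦1 2↦1 3↦1 4↦1⟩
2) trace h;k:
  0 h→2 k→1
  1 h→1 k→1
  2 h→1 k→1
  3 h→3 k→0
  4 h→4 k→0
  ⟦path⟧₂ = ⟨0↦1 1↦1 2↦1 3↦0 4↦0⟩
Equal? differ; not commutative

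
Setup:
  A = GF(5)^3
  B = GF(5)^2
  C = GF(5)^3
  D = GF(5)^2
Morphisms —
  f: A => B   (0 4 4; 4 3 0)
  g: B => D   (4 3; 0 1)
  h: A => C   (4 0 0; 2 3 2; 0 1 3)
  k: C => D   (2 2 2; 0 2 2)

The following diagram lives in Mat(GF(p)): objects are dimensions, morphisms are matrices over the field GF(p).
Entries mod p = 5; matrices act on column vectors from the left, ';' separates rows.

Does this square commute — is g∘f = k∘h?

Answer: DOES NOT COMMUTE

Trace:
Path 1 = f;g:
  e0=(1,0,0) f=>(0,4) g=>(2,4)
  e1=(0,1,0) f=>(4,3) g=>(0,3)
  e2=(0,0,1) f=>(4,0) g=>(1,0)
  composite₁ = (2 0 1; 4 3 0)
Path 2 = h;k:
  e0=(1,0,0) h=>(4,2,0) k=>(2,4)
  e1=(0,1,0) h=>(0,3,1) k=>(3,3)
  e2=(0,0,1) h=>(0,2,3) k=>(0,0)
  composite₂ = (2 3 0; 4 3 0)
Equal? NO — does not commute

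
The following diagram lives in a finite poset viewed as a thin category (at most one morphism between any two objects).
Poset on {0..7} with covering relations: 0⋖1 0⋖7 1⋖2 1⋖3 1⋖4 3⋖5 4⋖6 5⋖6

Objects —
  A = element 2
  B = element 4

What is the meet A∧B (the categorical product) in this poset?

Lower bounds of A=2 and B=4: {0,1}
  0 ≤ 1
  1 ≤ 1
glb = 1

Answer: A∧B = 1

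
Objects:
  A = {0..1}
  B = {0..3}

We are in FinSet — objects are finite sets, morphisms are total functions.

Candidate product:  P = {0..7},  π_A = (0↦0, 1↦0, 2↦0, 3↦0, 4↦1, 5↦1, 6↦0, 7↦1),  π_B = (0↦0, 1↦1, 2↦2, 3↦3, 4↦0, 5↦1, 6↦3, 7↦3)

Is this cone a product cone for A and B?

|A|·|B| = 2·4 = 8;  |P| = 8
Check the pairing map k ↦ (π_A(k), π_B(k)):
  0 ↦ (0,0)
  1 ↦ (0,1)
  2 ↦ (0,2)
  3 ↦ (0,3)
  4 ↦ (1,0)
  5 ↦ (1,1)
  6 ↦ (0,3)  ✗ repeats pair of k=3
  7 ↦ (1,3)
distinct pairs in image: 7 / 8 needed
  → (0,3) hit at k=3 and k=6

Answer: NOT A VALID PRODUCT — duplicate pair at indices 3,6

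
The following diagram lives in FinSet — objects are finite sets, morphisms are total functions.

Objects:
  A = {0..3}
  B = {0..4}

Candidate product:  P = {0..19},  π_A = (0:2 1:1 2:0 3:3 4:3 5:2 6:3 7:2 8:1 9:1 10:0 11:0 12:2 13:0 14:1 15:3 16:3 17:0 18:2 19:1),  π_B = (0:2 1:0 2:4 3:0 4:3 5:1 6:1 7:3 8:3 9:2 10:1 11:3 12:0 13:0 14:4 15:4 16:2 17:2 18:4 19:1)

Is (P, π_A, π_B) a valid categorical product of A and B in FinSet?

Answer: VALID PRODUCT

Work:
|A|·|B| = 4·5 = 20;  |P| = 20
Check the pairing map k ↦ (π_A(k), π_B(k)):
  0 : (2,2)
  1 : (1,0)
  2 : (0,4)
  3 : (3,0)
  4 : (3,3)
  5 : (2,1)
  6 : (3,1)
  7 : (2,3)
  8 : (1,3)
  9 : (1,2)
  10 : (0,1)
  11 : (0,3)
  12 : (2,0)
  13 : (0,0)
  14 : (1,4)
  15 : (3,4)
  16 : (3,2)
  17 : (0,2)
  18 : (2,4)
  19 : (1,1)
distinct pairs in image: 20 / 20 needed
  → bijection onto A×B; projections well-typed.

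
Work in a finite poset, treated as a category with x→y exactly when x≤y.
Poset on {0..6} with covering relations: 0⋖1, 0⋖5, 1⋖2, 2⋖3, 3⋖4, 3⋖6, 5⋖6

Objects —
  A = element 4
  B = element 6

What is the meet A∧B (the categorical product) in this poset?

Lower bounds of A=4 and B=6: {0,1,2,3}
  0 <= 3
  1 <= 3
  2 <= 3
  3 <= 3
glb = 3

Answer: A∧B = 3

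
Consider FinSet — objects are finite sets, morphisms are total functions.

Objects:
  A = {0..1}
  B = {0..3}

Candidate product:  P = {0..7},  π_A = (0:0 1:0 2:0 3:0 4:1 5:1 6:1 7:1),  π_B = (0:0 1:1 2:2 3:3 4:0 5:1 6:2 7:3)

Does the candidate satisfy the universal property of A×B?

Answer: VALID PRODUCT

Trace:
|A|·|B| = 2·4 = 8;  |P| = 8
Check the pairing map k ↦ (π_A(k), π_B(k)):
  0 : (0,0)
  1 : (0,1)
  2 : (0,2)
  3 : (0,3)
  4 : (1,0)
  5 : (1,1)
  6 : (1,2)
  7 : (1,3)
distinct pairs in image: 8 / 8 needed
  → bijection onto A×B; projections well-typed.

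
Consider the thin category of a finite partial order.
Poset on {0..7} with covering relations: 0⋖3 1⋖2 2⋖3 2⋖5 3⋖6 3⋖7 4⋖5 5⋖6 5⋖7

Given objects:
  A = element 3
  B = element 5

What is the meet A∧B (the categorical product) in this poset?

Answer: A∧B = 2

Work:
{x : x≤A ∧ x≤B} = {1,2}  (A=3, B=5)
  1 ≤ 2
  2 ≤ 2
glb = 2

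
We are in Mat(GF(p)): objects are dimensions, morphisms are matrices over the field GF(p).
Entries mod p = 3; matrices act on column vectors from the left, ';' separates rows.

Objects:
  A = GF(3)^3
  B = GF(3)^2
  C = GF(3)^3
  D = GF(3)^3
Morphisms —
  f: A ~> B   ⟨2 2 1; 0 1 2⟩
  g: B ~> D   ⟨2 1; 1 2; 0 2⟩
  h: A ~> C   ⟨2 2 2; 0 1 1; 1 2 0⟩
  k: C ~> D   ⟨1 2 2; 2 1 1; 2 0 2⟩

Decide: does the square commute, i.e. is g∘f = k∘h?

Along f;g (path 1):
  e0=[1,0,0] f~>[2,0] g~>[1,2,0]
  e1=[0,1,0] f~>[2,1] g~>[2,1,2]
  e2=[0,0,1] f~>[1,2] g~>[1,2,1]
  ⟦path⟧₁ = ⟨1 2 1; 2 1 2; 0 2 1⟩
Along h;k (path 2):
  e0=[1,0,0] h~>[2,0,1] k~>[1,2,0]
  e1=[0,1,0] h~>[2,1,2] k~>[2,1,2]
  e2=[0,0,1] h~>[2,1,0] k~>[1,2,1]
  ⟦path⟧₂ = ⟨1 2 1; 2 1 2; 0 2 1⟩
Equal? equal; square commutes

Answer: COMMUTES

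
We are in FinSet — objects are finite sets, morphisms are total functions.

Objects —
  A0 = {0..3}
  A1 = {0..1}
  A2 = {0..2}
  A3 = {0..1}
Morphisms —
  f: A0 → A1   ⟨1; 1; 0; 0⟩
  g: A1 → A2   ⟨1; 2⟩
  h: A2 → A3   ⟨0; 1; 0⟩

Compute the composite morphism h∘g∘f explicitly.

Answer: ⟨0; 0; 1; 1⟩

Derivation:
  0 f→1 g→2 h→0
  1 f→1 g→2 h→0
  2 f→0 g→1 h→1
  3 f→0 g→1 h→1
composite: ⟨0; 0; 1; 1⟩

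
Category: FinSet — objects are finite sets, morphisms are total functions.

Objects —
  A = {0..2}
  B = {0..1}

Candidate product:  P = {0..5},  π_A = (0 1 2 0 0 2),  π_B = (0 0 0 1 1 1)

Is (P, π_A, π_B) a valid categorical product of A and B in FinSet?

Answer: NOT A VALID PRODUCT — duplicate pair at indices 3,4

Trace:
|A|·|B| = 3·2 = 6;  |P| = 6
Check the pairing map k ↦ (π_A(k), π_B(k)):
  0 -> (0,0)
  1 -> (1,0)
  2 -> (2,0)
  3 -> (0,1)
  4 -> (0,1)  ✗ repeats pair of k=3
  5 -> (2,1)
distinct pairs in image: 5 / 6 needed
  → (0,1) hit at k=3 and k=4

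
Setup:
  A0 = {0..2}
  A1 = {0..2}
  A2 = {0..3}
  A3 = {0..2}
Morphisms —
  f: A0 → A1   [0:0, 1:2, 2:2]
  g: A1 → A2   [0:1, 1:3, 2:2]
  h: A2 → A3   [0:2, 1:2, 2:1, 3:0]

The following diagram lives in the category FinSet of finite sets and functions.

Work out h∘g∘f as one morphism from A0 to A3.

  0 f→0 g→1 h→2
  1 f→2 g→2 h→1
  2 f→2 g→2 h→1
⟦path⟧: [0:2, 1:1, 2:1]

Answer: [0:2, 1:1, 2:1]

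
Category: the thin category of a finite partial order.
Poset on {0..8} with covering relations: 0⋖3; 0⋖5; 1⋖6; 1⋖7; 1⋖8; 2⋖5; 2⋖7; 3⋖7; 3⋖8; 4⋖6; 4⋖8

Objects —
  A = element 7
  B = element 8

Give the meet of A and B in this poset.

Answer: NO MEET EXISTS

Derivation:
Lower bounds of A=7 and B=8: {0,1,3}
  maximal lower bounds 1 and 3 are incomparable: neither 1≤3 nor 3≤1
→ no greatest lower bound exists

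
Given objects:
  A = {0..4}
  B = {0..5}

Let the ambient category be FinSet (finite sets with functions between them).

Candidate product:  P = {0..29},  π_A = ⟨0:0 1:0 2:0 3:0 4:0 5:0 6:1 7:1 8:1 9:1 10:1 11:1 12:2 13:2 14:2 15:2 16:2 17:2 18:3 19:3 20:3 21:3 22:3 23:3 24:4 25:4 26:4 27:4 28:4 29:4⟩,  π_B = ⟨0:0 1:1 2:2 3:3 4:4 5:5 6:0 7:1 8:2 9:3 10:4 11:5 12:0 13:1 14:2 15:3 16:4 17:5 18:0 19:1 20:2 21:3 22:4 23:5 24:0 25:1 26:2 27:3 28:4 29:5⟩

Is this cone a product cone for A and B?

|A|·|B| = 5·6 = 30;  |P| = 30
Check the pairing map k ↦ (π_A(k), π_B(k)):
  0 : (0,0)
  1 : (0,1)
  2 : (0,2)
  3 : (0,3)
  4 : (0,4)
  5 : (0,5)
  6 : (1,0)
  7 : (1,1)
  8 : (1,2)
  9 : (1,3)
  10 : (1,4)
  11 : (1,5)
  12 : (2,0)
  13 : (2,1)
  14 : (2,2)
  15 : (2,3)
  16 : (2,4)
  17 : (2,5)
  18 : (3,0)
  19 : (3,1)
  20 : (3,2)
  21 : (3,3)
  22 : (3,4)
  23 : (3,5)
  24 : (4,0)
  25 : (4,1)
  26 : (4,2)
  27 : (4,3)
  28 : (4,4)
  29 : (4,5)
distinct pairs in image: 30 / 30 needed
  → bijection onto A×B; projections well-typed.

Answer: VALID PRODUCT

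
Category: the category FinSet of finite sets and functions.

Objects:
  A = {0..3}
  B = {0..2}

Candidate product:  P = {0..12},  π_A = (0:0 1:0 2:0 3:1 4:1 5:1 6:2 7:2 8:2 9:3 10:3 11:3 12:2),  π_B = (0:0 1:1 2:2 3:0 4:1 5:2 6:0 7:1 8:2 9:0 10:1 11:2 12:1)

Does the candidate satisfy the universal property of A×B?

Answer: NOT A VALID PRODUCT — |P|=13 ≠ |A|·|B|=12

Work:
|A|·|B| = 4·3 = 12;  |P| = 13
  → cardinalities differ; no bijection possible.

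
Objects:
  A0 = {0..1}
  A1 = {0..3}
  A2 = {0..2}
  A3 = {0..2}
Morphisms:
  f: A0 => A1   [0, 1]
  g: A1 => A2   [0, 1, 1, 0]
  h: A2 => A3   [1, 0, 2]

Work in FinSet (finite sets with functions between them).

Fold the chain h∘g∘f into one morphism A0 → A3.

Answer: [1, 0]

Derivation:
  0 f=>0 g=>0 h=>1
  1 f=>1 g=>1 h=>0
⟦path⟧: [1, 0]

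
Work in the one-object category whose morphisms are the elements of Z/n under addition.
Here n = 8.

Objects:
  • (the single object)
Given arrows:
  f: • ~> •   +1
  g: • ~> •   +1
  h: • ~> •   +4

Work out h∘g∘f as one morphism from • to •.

  0 +1≡1 +1≡2 +4≡6  (mod 8)
result: +6

Answer: +6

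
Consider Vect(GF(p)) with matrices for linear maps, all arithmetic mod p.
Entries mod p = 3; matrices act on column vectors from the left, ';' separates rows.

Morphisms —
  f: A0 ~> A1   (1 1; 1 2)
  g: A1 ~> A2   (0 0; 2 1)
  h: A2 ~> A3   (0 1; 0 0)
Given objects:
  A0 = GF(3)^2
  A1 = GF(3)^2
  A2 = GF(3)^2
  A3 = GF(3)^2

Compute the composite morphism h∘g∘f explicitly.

Answer: (0 1; 0 0)

Derivation:
  e0=(1,0) f~>(1,1) g~>(0,0) h~>(0,0)
  e1=(0,1) f~>(1,2) g~>(0,1) h~>(1,0)
composite: (0 1; 0 0)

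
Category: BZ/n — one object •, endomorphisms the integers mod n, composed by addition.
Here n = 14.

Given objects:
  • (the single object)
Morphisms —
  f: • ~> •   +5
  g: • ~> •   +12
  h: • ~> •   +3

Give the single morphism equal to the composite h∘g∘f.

Answer: +6

Trace:
  0 +5≡5 +12≡3 +3≡6  (mod 14)
result: +6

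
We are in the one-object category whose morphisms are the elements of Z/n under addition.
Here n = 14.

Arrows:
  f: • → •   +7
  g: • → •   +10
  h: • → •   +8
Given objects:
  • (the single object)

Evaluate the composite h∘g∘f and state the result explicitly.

Answer: +11

Derivation:
  0 +7≡7 +10≡3 +8≡11  (mod 14)
result: +11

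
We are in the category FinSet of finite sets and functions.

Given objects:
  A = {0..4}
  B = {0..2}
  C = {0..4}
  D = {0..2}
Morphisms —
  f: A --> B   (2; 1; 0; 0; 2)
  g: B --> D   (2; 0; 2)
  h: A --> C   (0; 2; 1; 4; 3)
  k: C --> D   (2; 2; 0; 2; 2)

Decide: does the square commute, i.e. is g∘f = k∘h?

Path 1 = f;g:
  0 f-->2 g-->2
  1 f-->1 g-->0
  2 f-->0 g-->2
  3 f-->0 g-->2
  4 f-->2 g-->2
  composite₁ = (2; 0; 2; 2; 2)
Path 2 = h;k:
  0 h-->0 k-->2
  1 h-->2 k-->0
  2 h-->1 k-->2
  3 h-->4 k-->2
  4 h-->3 k-->2
  composite₂ = (2; 0; 2; 2; 2)
Equal? YES — commutes

Answer: COMMUTES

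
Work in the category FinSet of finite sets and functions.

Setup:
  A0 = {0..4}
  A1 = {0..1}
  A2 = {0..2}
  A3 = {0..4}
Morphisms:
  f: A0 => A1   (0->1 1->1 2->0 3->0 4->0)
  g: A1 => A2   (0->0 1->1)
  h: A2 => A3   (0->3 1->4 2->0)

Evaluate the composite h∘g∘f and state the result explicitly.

  0 f=>1 g=>1 h=>4
  1 f=>1 g=>1 h=>4
  2 f=>0 g=>0 h=>3
  3 f=>0 g=>0 h=>3
  4 f=>0 g=>0 h=>3
composite: (0->4 1->4 2->3 3->3 4->3)

Answer: (0->4 1->4 2->3 3->3 4->3)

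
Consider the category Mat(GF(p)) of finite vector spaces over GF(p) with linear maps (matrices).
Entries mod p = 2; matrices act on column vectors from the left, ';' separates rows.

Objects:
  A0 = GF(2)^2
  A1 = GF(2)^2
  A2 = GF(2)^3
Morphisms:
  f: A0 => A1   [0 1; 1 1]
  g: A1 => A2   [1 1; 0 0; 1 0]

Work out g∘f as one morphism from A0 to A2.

Answer: [1 0; 0 0; 0 1]

Derivation:
  e0=[1,0] f=>[0,1] g=>[1,0,0]
  e1=[0,1] f=>[1,1] g=>[0,0,1]
⟦path⟧: [1 0; 0 0; 0 1]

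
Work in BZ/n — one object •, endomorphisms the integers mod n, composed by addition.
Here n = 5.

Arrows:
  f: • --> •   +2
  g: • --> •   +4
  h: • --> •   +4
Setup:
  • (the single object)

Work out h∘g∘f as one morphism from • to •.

  0 +2≡2 +4≡1 +4≡0  (mod 5)
composite: +0

Answer: +0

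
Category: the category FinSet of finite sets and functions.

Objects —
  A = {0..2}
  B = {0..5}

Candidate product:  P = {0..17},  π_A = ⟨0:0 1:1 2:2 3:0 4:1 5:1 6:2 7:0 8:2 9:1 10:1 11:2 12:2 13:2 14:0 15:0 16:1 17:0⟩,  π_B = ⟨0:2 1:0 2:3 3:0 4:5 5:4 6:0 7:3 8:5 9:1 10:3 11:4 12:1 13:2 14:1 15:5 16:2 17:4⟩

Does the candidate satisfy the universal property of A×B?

|A|·|B| = 3·6 = 18;  |P| = 18
Check the pairing map k ↦ (π_A(k), π_B(k)):
  0 : (0,2)
  1 : (1,0)
  2 : (2,3)
  3 : (0,0)
  4 : (1,5)
  5 : (1,4)
  6 : (2,0)
  7 : (0,3)
  8 : (2,5)
  9 : (1,1)
  10 : (1,3)
  11 : (2,4)
  12 : (2,1)
  13 : (2,2)
  14 : (0,1)
  15 : (0,5)
  16 : (1,2)
  17 : (0,4)
distinct pairs in image: 18 / 18 needed
  → bijection onto A×B; projections well-typed.

Answer: VALID PRODUCT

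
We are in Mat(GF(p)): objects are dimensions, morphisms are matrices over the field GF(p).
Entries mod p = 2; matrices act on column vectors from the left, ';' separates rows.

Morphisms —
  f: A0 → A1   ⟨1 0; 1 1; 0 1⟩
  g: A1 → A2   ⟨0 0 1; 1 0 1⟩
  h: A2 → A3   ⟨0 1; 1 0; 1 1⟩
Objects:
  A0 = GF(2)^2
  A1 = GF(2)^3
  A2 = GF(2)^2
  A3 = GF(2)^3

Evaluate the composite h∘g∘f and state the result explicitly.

  e0=⟨1,0⟩ f→⟨1,1,0⟩ g→⟨0,1⟩ h→⟨1,0,1⟩
  e1=⟨0,1⟩ f→⟨0,1,1⟩ g→⟨1,1⟩ h→⟨1,1,0⟩
result: ⟨1 1; 0 1; 1 0⟩

Answer: ⟨1 1; 0 1; 1 0⟩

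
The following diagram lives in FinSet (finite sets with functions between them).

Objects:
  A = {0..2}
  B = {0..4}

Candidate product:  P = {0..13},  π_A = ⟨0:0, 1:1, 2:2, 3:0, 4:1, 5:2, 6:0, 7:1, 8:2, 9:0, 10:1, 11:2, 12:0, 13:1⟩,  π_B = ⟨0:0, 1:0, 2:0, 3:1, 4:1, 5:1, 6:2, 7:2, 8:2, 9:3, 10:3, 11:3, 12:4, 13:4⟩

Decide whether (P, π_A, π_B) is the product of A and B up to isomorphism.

Answer: NOT A VALID PRODUCT — |P|=14 ≠ |A|·|B|=15

Trace:
|A|·|B| = 3·5 = 15;  |P| = 14
  → cardinalities differ; no bijection possible.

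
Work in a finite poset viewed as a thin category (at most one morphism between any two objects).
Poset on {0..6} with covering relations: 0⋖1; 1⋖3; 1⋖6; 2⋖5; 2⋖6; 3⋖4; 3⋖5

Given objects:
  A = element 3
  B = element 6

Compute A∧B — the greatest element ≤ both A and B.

Answer: A∧B = 1

Work:
Common predecessors of 3,6: {0,1}
  0 <= 1
  1 <= 1
glb = 1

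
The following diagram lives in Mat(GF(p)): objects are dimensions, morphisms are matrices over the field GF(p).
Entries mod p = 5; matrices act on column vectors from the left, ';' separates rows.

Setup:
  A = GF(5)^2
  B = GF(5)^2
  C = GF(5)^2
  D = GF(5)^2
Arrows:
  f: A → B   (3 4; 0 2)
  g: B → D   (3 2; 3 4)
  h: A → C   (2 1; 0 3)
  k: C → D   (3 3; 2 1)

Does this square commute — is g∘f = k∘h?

Along f;g (path 1):
  e0=(1,0) f→(3,0) g→(4,4)
  e1=(0,1) f→(4,2) g→(1,0)
  composite₁ = (4 1; 4 0)
Along h;k (path 2):
  e0=(1,0) h→(2,0) k→(1,4)
  e1=(0,1) h→(1,3) k→(2,0)
  composite₂ = (1 2; 4 0)
Equal? differ; not commutative

Answer: DOES NOT COMMUTE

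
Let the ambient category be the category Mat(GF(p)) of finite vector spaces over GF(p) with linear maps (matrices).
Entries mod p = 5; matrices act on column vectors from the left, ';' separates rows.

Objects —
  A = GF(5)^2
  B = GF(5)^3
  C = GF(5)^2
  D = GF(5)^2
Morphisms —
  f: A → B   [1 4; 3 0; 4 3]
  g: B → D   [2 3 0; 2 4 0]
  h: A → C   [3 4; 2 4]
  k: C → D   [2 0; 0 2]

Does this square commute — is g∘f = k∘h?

Answer: COMMUTES

Work:
Path 1 = f;g:
  e0=(1,0) f→(1,3,4) g→(1,4)
  e1=(0,1) f→(4,0,3) g→(3,3)
  composite₁ = [1 3; 4 3]
Path 2 = h;k:
  e0=(1,0) h→(3,2) k→(1,4)
  e1=(0,1) h→(4,4) k→(3,3)
  composite₂ = [1 3; 4 3]
Equal? equal; square commutes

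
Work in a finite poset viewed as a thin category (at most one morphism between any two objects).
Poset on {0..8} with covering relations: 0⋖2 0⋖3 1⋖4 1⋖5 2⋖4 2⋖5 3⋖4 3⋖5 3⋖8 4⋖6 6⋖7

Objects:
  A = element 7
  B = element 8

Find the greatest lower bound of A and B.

Lower bounds of A=7 and B=8: {0,3}
  0 <= 3
  3 <= 3
glb = 3

Answer: A∧B = 3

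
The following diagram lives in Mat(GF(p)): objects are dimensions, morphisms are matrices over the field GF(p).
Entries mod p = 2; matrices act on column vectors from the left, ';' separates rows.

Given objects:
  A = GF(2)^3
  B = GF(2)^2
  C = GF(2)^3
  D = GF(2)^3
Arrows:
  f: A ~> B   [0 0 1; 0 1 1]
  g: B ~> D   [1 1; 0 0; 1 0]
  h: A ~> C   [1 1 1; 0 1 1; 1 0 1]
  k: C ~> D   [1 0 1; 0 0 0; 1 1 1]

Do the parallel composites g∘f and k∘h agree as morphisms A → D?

Answer: COMMUTES

Derivation:
1) trace f;g:
  e0=[1,0,0] f~>[0,0] g~>[0,0,0]
  e1=[0,1,0] f~>[0,1] g~>[1,0,0]
  e2=[0,0,1] f~>[1,1] g~>[0,0,1]
  ⟦path⟧₁ = [0 1 0; 0 0 0; 0 0 1]
2) trace h;k:
  e0=[1,0,0] h~>[1,0,1] k~>[0,0,0]
  e1=[0,1,0] h~>[1,1,0] k~>[1,0,0]
  e2=[0,0,1] h~>[1,1,1] k~>[0,0,1]
  ⟦path⟧₂ = [0 1 0; 0 0 0; 0 0 1]
Equal? same morphism ✓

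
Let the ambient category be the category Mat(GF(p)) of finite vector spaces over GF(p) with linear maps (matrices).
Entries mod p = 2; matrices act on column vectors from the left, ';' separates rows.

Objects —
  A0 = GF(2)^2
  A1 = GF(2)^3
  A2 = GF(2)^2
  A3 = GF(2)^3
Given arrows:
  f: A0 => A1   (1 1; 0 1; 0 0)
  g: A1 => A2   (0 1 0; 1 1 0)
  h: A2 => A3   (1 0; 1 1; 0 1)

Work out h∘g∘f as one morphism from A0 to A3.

  e0=⟨1,0⟩ f=>⟨1,0,0⟩ g=>⟨0,1⟩ h=>⟨0,1,1⟩
  e1=⟨0,1⟩ f=>⟨1,1,0⟩ g=>⟨1,0⟩ h=>⟨1,1,0⟩
composite: (0 1; 1 1; 1 0)

Answer: (0 1; 1 1; 1 0)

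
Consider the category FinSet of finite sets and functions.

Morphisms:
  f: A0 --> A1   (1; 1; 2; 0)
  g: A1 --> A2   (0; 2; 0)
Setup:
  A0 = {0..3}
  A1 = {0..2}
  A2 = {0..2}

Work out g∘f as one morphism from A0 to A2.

Answer: (2; 2; 0; 0)

Trace:
  0 f-->1 g-->2
  1 f-->1 g-->2
  2 f-->2 g-->0
  3 f-->0 g-->0
composite: (2; 2; 0; 0)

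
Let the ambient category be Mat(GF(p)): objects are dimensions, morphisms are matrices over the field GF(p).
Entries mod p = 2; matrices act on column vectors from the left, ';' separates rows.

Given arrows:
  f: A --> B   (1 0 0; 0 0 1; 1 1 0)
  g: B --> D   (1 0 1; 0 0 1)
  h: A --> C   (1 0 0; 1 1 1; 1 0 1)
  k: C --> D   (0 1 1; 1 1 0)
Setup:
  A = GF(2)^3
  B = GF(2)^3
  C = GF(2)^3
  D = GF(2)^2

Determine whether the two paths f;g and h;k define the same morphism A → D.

Answer: DOES NOT COMMUTE

Work:
Path 1 = f;g:
  e0=⟨1,0,0⟩ f-->⟨1,0,1⟩ g-->⟨0,1⟩
  e1=⟨0,1,0⟩ f-->⟨0,0,1⟩ g-->⟨1,1⟩
  e2=⟨0,0,1⟩ f-->⟨0,1,0⟩ g-->⟨0,0⟩
  ⟦path⟧₁ = (0 1 0; 1 1 0)
Path 2 = h;k:
  e0=⟨1,0,0⟩ h-->⟨1,1,1⟩ k-->⟨0,0⟩
  e1=⟨0,1,0⟩ h-->⟨0,1,0⟩ k-->⟨1,1⟩
  e2=⟨0,0,1⟩ h-->⟨0,1,1⟩ k-->⟨0,1⟩
  ⟦path⟧₂ = (0 1 0; 0 1 1)
Equal? distinct morphisms ✗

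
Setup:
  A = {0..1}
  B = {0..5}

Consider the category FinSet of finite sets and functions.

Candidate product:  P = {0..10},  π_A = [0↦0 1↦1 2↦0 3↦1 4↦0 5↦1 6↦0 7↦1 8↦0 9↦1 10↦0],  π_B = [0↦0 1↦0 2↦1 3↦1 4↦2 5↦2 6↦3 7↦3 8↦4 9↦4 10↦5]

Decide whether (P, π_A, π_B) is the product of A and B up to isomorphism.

Answer: NOT A VALID PRODUCT — |P|=11 ≠ |A|·|B|=12

Derivation:
|A|·|B| = 2·6 = 12;  |P| = 11
  → cardinalities differ; no bijection possible.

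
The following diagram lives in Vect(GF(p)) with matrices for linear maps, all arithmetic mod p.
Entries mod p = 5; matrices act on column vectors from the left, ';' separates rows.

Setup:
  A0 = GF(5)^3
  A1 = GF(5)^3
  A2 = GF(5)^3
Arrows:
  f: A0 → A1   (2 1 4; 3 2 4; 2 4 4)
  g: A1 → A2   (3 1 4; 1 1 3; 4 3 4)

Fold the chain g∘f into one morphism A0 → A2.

  e0=⟨1,0,0⟩ f→⟨2,3,2⟩ g→⟨2,1,0⟩
  e1=⟨0,1,0⟩ f→⟨1,2,4⟩ g→⟨1,0,1⟩
  e2=⟨0,0,1⟩ f→⟨4,4,4⟩ g→⟨2,0,4⟩
⟦path⟧: (2 1 2; 1 0 0; 0 1 4)

Answer: (2 1 2; 1 0 0; 0 1 4)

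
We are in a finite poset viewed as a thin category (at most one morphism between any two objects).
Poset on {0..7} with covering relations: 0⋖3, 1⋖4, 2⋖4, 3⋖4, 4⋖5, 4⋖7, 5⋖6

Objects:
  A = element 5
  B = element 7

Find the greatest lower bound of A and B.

Answer: A∧B = 4

Derivation:
{x : x<=A ∧ x<=B} = {0,1,2,3,4}  (A=5, B=7)
  0 <= 4
  1 <= 4
  2 <= 4
  3 <= 4
  4 <= 4
glb = 4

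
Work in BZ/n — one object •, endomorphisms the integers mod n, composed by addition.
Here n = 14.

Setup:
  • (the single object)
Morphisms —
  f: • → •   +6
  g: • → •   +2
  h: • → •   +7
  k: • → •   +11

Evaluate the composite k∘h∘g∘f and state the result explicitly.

Answer: +12

Derivation:
  0 +6≡6 +2≡8 +7≡1 +11≡12  (mod 14)
composite: +12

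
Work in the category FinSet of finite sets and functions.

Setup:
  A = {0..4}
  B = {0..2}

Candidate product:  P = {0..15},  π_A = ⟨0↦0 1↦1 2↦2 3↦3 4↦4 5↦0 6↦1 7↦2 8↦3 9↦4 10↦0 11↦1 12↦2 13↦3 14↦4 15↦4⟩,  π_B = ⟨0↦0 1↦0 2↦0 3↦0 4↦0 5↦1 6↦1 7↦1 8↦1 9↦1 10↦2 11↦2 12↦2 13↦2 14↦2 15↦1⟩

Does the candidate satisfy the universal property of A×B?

Answer: NOT A VALID PRODUCT — |P|=16 ≠ |A|·|B|=15

Trace:
|A|·|B| = 5·3 = 15;  |P| = 16
  → cardinalities differ; no bijection possible.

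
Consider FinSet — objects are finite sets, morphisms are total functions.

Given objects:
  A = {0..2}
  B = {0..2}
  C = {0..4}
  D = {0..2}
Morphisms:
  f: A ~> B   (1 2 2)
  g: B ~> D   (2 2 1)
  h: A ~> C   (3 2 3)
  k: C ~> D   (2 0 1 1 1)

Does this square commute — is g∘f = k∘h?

Answer: DOES NOT COMMUTE

Trace:
1) trace f;g:
  0 f~>1 g~>2
  1 f~>2 g~>1
  2 f~>2 g~>1
  ⟦path⟧₁ = (2 1 1)
2) trace h;k:
  0 h~>3 k~>1
  1 h~>2 k~>1
  2 h~>3 k~>1
  ⟦path⟧₂ = (1 1 1)
Equal? distinct morphisms ✗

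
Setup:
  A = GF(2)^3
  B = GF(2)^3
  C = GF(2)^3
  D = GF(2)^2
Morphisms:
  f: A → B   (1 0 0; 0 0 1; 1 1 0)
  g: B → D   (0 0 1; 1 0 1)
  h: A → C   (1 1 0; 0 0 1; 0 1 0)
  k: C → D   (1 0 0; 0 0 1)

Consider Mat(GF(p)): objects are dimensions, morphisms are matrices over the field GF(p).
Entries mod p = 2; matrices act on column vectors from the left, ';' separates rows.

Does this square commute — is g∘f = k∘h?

1) trace f;g:
  e0=⟨1,0,0⟩ f→⟨1,0,1⟩ g→⟨1,0⟩
  e1=⟨0,1,0⟩ f→⟨0,0,1⟩ g→⟨1,1⟩
  e2=⟨0,0,1⟩ f→⟨0,1,0⟩ g→⟨0,0⟩
  result₁ = (1 1 0; 0 1 0)
2) trace h;k:
  e0=⟨1,0,0⟩ h→⟨1,0,0⟩ k→⟨1,0⟩
  e1=⟨0,1,0⟩ h→⟨1,0,1⟩ k→⟨1,1⟩
  e2=⟨0,0,1⟩ h→⟨0,1,0⟩ k→⟨0,0⟩
  result₂ = (1 1 0; 0 1 0)
Equal? same morphism ✓

Answer: COMMUTES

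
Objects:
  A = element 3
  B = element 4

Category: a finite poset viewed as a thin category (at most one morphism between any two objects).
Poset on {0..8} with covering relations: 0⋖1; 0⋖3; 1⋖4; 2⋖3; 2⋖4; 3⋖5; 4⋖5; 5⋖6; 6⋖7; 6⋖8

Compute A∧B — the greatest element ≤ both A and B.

Answer: NO MEET EXISTS

Derivation:
Lower bounds of A=3 and B=4: {0,2}
  maximal lower bounds 0 and 2 are incomparable: neither 0<=2 nor 2<=0
→ no greatest lower bound exists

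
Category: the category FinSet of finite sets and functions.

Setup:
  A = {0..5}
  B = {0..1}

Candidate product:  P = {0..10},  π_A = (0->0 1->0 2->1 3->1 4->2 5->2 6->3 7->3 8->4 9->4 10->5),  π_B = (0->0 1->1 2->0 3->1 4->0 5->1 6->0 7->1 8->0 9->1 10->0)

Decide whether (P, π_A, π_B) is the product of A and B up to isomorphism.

|A|·|B| = 6·2 = 12;  |P| = 11
  → cardinalities differ; no bijection possible.

Answer: NOT A VALID PRODUCT — |P|=11 ≠ |A|·|B|=12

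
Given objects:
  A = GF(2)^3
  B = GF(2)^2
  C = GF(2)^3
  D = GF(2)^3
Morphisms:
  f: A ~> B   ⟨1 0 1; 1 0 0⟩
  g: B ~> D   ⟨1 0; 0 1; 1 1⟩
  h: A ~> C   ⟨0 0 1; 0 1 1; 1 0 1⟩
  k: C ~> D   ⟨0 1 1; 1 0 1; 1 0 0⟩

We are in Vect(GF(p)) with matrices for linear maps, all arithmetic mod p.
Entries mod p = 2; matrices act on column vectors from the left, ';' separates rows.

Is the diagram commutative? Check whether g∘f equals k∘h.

1) trace f;g:
  e0=[1,0,0] f~>[1,1] g~>[1,1,0]
  e1=[0,1,0] f~>[0,0] g~>[0,0,0]
  e2=[0,0,1] f~>[1,0] g~>[1,0,1]
  ⟦path⟧₁ = ⟨1 0 1; 1 0 0; 0 0 1⟩
2) trace h;k:
  e0=[1,0,0] h~>[0,0,1] k~>[1,1,0]
  e1=[0,1,0] h~>[0,1,0] k~>[1,0,0]
  e2=[0,0,1] h~>[1,1,1] k~>[0,0,1]
  ⟦path⟧₂ = ⟨1 1 0; 1 0 0; 0 0 1⟩
Equal? NO — does not commute

Answer: DOES NOT COMMUTE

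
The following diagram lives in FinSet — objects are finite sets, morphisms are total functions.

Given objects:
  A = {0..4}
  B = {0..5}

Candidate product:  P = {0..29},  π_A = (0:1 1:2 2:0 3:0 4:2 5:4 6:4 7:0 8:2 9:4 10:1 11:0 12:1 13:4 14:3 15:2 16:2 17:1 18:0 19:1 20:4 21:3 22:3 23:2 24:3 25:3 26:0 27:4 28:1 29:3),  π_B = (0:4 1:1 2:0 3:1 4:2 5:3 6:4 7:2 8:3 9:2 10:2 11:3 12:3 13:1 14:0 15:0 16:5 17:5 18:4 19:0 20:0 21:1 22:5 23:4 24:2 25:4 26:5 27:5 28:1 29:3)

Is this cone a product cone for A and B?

Answer: VALID PRODUCT

Trace:
|A|·|B| = 5·6 = 30;  |P| = 30
Check the pairing map k ↦ (π_A(k), π_B(k)):
  0 : (1,4)
  1 : (2,1)
  2 : (0,0)
  3 : (0,1)
  4 : (2,2)
  5 : (4,3)
  6 : (4,4)
  7 : (0,2)
  8 : (2,3)
  9 : (4,2)
  10 : (1,2)
  11 : (0,3)
  12 : (1,3)
  13 : (4,1)
  14 : (3,0)
  15 : (2,0)
  16 : (2,5)
  17 : (1,5)
  18 : (0,4)
  19 : (1,0)
  20 : (4,0)
  21 : (3,1)
  22 : (3,5)
  23 : (2,4)
  24 : (3,2)
  25 : (3,4)
  26 : (0,5)
  27 : (4,5)
  28 : (1,1)
  29 : (3,3)
distinct pairs in image: 30 / 30 needed
  → bijection onto A×B; projections well-typed.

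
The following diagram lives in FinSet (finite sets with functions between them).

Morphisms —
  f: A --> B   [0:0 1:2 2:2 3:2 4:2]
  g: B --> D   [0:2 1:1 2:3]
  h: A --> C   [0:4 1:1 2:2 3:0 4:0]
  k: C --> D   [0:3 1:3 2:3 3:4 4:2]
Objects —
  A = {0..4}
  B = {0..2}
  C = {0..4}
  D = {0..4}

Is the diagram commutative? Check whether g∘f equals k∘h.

Along f;g (path 1):
  0 f-->0 g-->2
  1 f-->2 g-->3
  2 f-->2 g-->3
  3 f-->2 g-->3
  4 f-->2 g-->3
  ⟦path⟧₁ = [0:2 1:3 2:3 3:3 4:3]
Along h;k (path 2):
  0 h-->4 k-->2
  1 h-->1 k-->3
  2 h-->2 k-->3
  3 h-->0 k-->3
  4 h-->0 k-->3
  ⟦path⟧₂ = [0:2 1:3 2:3 3:3 4:3]
Equal? equal; square commutes

Answer: COMMUTES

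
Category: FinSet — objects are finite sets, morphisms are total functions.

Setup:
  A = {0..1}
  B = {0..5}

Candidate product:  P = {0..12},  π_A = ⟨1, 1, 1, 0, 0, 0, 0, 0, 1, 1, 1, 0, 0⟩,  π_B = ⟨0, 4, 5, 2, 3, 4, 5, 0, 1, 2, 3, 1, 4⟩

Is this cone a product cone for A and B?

|A|·|B| = 2·6 = 12;  |P| = 13
  → cardinalities differ; no bijection possible.

Answer: NOT A VALID PRODUCT — |P|=13 ≠ |A|·|B|=12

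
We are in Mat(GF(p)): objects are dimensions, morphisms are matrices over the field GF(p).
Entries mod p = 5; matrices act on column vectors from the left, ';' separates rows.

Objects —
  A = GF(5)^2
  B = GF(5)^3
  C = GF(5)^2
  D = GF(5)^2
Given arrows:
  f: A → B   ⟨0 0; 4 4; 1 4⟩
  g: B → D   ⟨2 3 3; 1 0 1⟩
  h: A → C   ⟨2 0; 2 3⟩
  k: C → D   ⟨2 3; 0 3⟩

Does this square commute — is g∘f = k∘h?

Answer: COMMUTES

Work:
Along f;g (path 1):
  e0=⟨1,0⟩ f→⟨0,4,1⟩ g→⟨0,1⟩
  e1=⟨0,1⟩ f→⟨0,4,4⟩ g→⟨4,4⟩
  composite₁ = ⟨0 4; 1 4⟩
Along h;k (path 2):
  e0=⟨1,0⟩ h→⟨2,2⟩ k→⟨0,1⟩
  e1=⟨0,1⟩ h→⟨0,3⟩ k→⟨4,4⟩
  composite₂ = ⟨0 4; 1 4⟩
Equal? equal; square commutes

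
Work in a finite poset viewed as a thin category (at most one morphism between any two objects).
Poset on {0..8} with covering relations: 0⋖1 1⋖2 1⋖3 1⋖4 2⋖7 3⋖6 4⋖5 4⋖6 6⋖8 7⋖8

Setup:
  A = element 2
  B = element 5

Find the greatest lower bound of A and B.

Answer: A∧B = 1

Trace:
Common predecessors of 2,5: {0,1}
  0 ⊑ 1
  1 ⊑ 1
glb = 1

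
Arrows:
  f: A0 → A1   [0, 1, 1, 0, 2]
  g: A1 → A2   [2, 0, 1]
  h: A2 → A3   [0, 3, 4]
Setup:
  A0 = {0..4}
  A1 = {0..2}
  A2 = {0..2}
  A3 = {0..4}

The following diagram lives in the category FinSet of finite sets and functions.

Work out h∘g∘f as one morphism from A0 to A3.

  0 f→0 g→2 h→4
  1 f→1 g→0 h→0
  2 f→1 g→0 h→0
  3 f→0 g→2 h→4
  4 f→2 g→1 h→3
⟦path⟧: [4, 0, 0, 4, 3]

Answer: [4, 0, 0, 4, 3]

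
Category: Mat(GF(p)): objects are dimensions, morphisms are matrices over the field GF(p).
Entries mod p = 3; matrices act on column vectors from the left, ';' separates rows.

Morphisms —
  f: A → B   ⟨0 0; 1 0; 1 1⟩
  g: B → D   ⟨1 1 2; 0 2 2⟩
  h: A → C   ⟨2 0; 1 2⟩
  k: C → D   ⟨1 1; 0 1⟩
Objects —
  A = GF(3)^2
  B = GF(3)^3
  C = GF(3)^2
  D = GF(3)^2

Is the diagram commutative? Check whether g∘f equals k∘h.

Answer: COMMUTES

Work:
1) trace f;g:
  e0=[1,0] f→[0,1,1] g→[0,1]
  e1=[0,1] f→[0,0,1] g→[2,2]
  ⟦path⟧₁ = ⟨0 2; 1 2⟩
2) trace h;k:
  e0=[1,0] h→[2,1] k→[0,1]
  e1=[0,1] h→[0,2] k→[2,2]
  ⟦path⟧₂ = ⟨0 2; 1 2⟩
Equal? YES — commutes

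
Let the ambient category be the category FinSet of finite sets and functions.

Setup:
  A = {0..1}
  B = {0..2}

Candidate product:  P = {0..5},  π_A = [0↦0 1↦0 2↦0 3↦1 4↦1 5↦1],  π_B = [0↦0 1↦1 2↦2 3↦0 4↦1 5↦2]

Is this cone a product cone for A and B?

Answer: VALID PRODUCT

Work:
|A|·|B| = 2·3 = 6;  |P| = 6
Check the pairing map k ↦ (π_A(k), π_B(k)):
  0 ↦ (0,0)
  1 ↦ (0,1)
  2 ↦ (0,2)
  3 ↦ (1,0)
  4 ↦ (1,1)
  5 ↦ (1,2)
distinct pairs in image: 6 / 6 needed
  → bijection onto A×B; projections well-typed.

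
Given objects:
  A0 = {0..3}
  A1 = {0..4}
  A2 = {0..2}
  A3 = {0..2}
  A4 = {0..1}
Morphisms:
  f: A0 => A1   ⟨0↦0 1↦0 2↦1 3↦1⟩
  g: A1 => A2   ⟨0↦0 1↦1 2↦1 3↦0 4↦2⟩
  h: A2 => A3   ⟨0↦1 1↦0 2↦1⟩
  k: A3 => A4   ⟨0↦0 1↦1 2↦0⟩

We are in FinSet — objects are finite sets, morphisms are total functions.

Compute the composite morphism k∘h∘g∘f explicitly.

  0 f=>0 g=>0 h=>1 k=>1
  1 f=>0 g=>0 h=>1 k=>1
  2 f=>1 g=>1 h=>0 k=>0
  3 f=>1 g=>1 h=>0 k=>0
composite: ⟨0↦1 1↦1 2↦0 3↦0⟩

Answer: ⟨0↦1 1↦1 2↦0 3↦0⟩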